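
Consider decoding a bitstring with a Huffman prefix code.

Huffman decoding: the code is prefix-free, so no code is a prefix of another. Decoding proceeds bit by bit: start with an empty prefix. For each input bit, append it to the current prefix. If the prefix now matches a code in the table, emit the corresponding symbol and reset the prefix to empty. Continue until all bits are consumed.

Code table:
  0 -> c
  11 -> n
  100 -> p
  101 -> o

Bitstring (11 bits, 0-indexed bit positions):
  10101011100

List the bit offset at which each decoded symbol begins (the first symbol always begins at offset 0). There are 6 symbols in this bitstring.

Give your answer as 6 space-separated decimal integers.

Bit 0: prefix='1' (no match yet)
Bit 1: prefix='10' (no match yet)
Bit 2: prefix='101' -> emit 'o', reset
Bit 3: prefix='0' -> emit 'c', reset
Bit 4: prefix='1' (no match yet)
Bit 5: prefix='10' (no match yet)
Bit 6: prefix='101' -> emit 'o', reset
Bit 7: prefix='1' (no match yet)
Bit 8: prefix='11' -> emit 'n', reset
Bit 9: prefix='0' -> emit 'c', reset
Bit 10: prefix='0' -> emit 'c', reset

Answer: 0 3 4 7 9 10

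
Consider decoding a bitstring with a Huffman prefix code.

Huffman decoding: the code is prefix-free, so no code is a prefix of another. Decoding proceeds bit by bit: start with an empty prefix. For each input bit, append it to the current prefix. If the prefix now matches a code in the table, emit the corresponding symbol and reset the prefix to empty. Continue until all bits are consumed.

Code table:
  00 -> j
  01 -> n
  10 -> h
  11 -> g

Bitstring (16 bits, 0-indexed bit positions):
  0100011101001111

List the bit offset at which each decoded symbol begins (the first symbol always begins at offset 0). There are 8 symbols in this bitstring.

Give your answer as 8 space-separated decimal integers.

Bit 0: prefix='0' (no match yet)
Bit 1: prefix='01' -> emit 'n', reset
Bit 2: prefix='0' (no match yet)
Bit 3: prefix='00' -> emit 'j', reset
Bit 4: prefix='0' (no match yet)
Bit 5: prefix='01' -> emit 'n', reset
Bit 6: prefix='1' (no match yet)
Bit 7: prefix='11' -> emit 'g', reset
Bit 8: prefix='0' (no match yet)
Bit 9: prefix='01' -> emit 'n', reset
Bit 10: prefix='0' (no match yet)
Bit 11: prefix='00' -> emit 'j', reset
Bit 12: prefix='1' (no match yet)
Bit 13: prefix='11' -> emit 'g', reset
Bit 14: prefix='1' (no match yet)
Bit 15: prefix='11' -> emit 'g', reset

Answer: 0 2 4 6 8 10 12 14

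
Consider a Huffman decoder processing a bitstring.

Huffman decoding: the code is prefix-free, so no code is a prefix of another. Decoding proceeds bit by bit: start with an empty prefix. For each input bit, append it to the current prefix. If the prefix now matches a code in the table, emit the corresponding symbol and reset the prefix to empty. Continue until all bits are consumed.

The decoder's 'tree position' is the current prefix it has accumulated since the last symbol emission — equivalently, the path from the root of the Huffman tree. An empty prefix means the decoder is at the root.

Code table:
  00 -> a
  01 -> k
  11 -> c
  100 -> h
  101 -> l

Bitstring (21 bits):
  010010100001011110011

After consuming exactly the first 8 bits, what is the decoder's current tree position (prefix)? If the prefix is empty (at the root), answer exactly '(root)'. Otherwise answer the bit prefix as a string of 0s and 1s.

Bit 0: prefix='0' (no match yet)
Bit 1: prefix='01' -> emit 'k', reset
Bit 2: prefix='0' (no match yet)
Bit 3: prefix='00' -> emit 'a', reset
Bit 4: prefix='1' (no match yet)
Bit 5: prefix='10' (no match yet)
Bit 6: prefix='101' -> emit 'l', reset
Bit 7: prefix='0' (no match yet)

Answer: 0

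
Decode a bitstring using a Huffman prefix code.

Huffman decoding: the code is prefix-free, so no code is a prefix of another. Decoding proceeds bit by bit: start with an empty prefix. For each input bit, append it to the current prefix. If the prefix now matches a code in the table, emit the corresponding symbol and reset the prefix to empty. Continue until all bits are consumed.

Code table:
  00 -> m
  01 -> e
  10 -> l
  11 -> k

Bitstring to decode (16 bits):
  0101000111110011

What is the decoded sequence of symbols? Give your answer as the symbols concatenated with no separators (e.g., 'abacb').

Bit 0: prefix='0' (no match yet)
Bit 1: prefix='01' -> emit 'e', reset
Bit 2: prefix='0' (no match yet)
Bit 3: prefix='01' -> emit 'e', reset
Bit 4: prefix='0' (no match yet)
Bit 5: prefix='00' -> emit 'm', reset
Bit 6: prefix='0' (no match yet)
Bit 7: prefix='01' -> emit 'e', reset
Bit 8: prefix='1' (no match yet)
Bit 9: prefix='11' -> emit 'k', reset
Bit 10: prefix='1' (no match yet)
Bit 11: prefix='11' -> emit 'k', reset
Bit 12: prefix='0' (no match yet)
Bit 13: prefix='00' -> emit 'm', reset
Bit 14: prefix='1' (no match yet)
Bit 15: prefix='11' -> emit 'k', reset

Answer: eemekkmk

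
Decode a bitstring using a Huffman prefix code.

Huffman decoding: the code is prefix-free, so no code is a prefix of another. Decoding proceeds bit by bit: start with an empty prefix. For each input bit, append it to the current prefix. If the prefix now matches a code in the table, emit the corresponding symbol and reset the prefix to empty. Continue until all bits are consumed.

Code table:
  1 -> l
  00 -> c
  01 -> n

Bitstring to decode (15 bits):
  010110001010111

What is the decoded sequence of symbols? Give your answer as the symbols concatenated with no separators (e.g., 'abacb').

Answer: nnlcnnnll

Derivation:
Bit 0: prefix='0' (no match yet)
Bit 1: prefix='01' -> emit 'n', reset
Bit 2: prefix='0' (no match yet)
Bit 3: prefix='01' -> emit 'n', reset
Bit 4: prefix='1' -> emit 'l', reset
Bit 5: prefix='0' (no match yet)
Bit 6: prefix='00' -> emit 'c', reset
Bit 7: prefix='0' (no match yet)
Bit 8: prefix='01' -> emit 'n', reset
Bit 9: prefix='0' (no match yet)
Bit 10: prefix='01' -> emit 'n', reset
Bit 11: prefix='0' (no match yet)
Bit 12: prefix='01' -> emit 'n', reset
Bit 13: prefix='1' -> emit 'l', reset
Bit 14: prefix='1' -> emit 'l', reset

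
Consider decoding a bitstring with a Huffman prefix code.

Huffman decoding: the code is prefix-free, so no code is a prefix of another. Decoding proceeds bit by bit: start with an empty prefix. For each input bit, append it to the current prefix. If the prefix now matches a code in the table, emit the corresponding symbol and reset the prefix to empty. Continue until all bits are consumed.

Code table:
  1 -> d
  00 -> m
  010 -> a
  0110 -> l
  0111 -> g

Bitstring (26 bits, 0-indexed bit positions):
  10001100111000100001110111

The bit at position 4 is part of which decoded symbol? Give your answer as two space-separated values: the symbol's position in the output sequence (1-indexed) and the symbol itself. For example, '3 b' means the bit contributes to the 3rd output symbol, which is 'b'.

Bit 0: prefix='1' -> emit 'd', reset
Bit 1: prefix='0' (no match yet)
Bit 2: prefix='00' -> emit 'm', reset
Bit 3: prefix='0' (no match yet)
Bit 4: prefix='01' (no match yet)
Bit 5: prefix='011' (no match yet)
Bit 6: prefix='0110' -> emit 'l', reset
Bit 7: prefix='0' (no match yet)
Bit 8: prefix='01' (no match yet)

Answer: 3 l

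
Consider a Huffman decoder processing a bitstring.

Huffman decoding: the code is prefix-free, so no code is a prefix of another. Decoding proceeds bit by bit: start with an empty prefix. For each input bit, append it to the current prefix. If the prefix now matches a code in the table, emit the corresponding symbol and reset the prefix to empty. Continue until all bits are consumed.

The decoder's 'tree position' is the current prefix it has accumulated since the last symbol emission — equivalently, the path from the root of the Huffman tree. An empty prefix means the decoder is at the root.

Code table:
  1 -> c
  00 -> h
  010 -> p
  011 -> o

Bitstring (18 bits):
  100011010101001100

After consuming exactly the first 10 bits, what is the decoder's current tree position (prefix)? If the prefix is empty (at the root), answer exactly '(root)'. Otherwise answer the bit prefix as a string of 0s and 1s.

Bit 0: prefix='1' -> emit 'c', reset
Bit 1: prefix='0' (no match yet)
Bit 2: prefix='00' -> emit 'h', reset
Bit 3: prefix='0' (no match yet)
Bit 4: prefix='01' (no match yet)
Bit 5: prefix='011' -> emit 'o', reset
Bit 6: prefix='0' (no match yet)
Bit 7: prefix='01' (no match yet)
Bit 8: prefix='010' -> emit 'p', reset
Bit 9: prefix='1' -> emit 'c', reset

Answer: (root)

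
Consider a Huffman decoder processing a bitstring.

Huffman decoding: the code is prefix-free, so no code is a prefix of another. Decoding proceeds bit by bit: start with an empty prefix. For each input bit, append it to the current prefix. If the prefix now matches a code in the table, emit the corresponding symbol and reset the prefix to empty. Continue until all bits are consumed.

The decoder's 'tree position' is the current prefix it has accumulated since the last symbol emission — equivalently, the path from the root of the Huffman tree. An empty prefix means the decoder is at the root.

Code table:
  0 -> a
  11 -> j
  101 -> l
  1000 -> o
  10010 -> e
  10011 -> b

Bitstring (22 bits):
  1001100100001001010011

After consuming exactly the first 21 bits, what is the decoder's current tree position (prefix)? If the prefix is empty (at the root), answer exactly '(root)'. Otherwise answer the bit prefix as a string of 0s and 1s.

Bit 0: prefix='1' (no match yet)
Bit 1: prefix='10' (no match yet)
Bit 2: prefix='100' (no match yet)
Bit 3: prefix='1001' (no match yet)
Bit 4: prefix='10011' -> emit 'b', reset
Bit 5: prefix='0' -> emit 'a', reset
Bit 6: prefix='0' -> emit 'a', reset
Bit 7: prefix='1' (no match yet)
Bit 8: prefix='10' (no match yet)
Bit 9: prefix='100' (no match yet)
Bit 10: prefix='1000' -> emit 'o', reset
Bit 11: prefix='0' -> emit 'a', reset
Bit 12: prefix='1' (no match yet)
Bit 13: prefix='10' (no match yet)
Bit 14: prefix='100' (no match yet)
Bit 15: prefix='1001' (no match yet)
Bit 16: prefix='10010' -> emit 'e', reset
Bit 17: prefix='1' (no match yet)
Bit 18: prefix='10' (no match yet)
Bit 19: prefix='100' (no match yet)
Bit 20: prefix='1001' (no match yet)

Answer: 1001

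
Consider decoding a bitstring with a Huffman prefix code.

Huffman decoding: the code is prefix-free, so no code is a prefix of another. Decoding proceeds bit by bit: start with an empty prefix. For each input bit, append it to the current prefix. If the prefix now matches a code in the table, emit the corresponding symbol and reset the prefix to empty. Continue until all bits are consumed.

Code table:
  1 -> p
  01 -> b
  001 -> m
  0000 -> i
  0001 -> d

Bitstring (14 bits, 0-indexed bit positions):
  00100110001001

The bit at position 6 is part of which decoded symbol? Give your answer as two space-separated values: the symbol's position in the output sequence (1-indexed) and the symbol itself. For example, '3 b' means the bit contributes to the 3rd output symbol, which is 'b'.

Bit 0: prefix='0' (no match yet)
Bit 1: prefix='00' (no match yet)
Bit 2: prefix='001' -> emit 'm', reset
Bit 3: prefix='0' (no match yet)
Bit 4: prefix='00' (no match yet)
Bit 5: prefix='001' -> emit 'm', reset
Bit 6: prefix='1' -> emit 'p', reset
Bit 7: prefix='0' (no match yet)
Bit 8: prefix='00' (no match yet)
Bit 9: prefix='000' (no match yet)
Bit 10: prefix='0001' -> emit 'd', reset

Answer: 3 p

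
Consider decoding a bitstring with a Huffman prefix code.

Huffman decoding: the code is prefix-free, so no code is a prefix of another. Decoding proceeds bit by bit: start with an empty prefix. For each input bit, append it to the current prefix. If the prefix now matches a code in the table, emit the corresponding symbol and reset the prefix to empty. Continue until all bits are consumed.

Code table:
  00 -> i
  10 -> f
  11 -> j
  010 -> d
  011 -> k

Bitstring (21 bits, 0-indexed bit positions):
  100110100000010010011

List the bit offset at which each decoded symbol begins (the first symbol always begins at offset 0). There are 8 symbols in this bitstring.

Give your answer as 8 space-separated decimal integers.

Answer: 0 2 5 8 10 12 15 18

Derivation:
Bit 0: prefix='1' (no match yet)
Bit 1: prefix='10' -> emit 'f', reset
Bit 2: prefix='0' (no match yet)
Bit 3: prefix='01' (no match yet)
Bit 4: prefix='011' -> emit 'k', reset
Bit 5: prefix='0' (no match yet)
Bit 6: prefix='01' (no match yet)
Bit 7: prefix='010' -> emit 'd', reset
Bit 8: prefix='0' (no match yet)
Bit 9: prefix='00' -> emit 'i', reset
Bit 10: prefix='0' (no match yet)
Bit 11: prefix='00' -> emit 'i', reset
Bit 12: prefix='0' (no match yet)
Bit 13: prefix='01' (no match yet)
Bit 14: prefix='010' -> emit 'd', reset
Bit 15: prefix='0' (no match yet)
Bit 16: prefix='01' (no match yet)
Bit 17: prefix='010' -> emit 'd', reset
Bit 18: prefix='0' (no match yet)
Bit 19: prefix='01' (no match yet)
Bit 20: prefix='011' -> emit 'k', reset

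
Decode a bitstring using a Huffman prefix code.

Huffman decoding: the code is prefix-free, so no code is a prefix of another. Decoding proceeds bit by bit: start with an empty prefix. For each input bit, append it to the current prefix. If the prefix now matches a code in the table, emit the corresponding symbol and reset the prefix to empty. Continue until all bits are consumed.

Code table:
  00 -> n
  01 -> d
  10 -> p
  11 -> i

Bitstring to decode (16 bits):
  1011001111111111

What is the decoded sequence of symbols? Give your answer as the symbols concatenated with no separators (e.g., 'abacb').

Bit 0: prefix='1' (no match yet)
Bit 1: prefix='10' -> emit 'p', reset
Bit 2: prefix='1' (no match yet)
Bit 3: prefix='11' -> emit 'i', reset
Bit 4: prefix='0' (no match yet)
Bit 5: prefix='00' -> emit 'n', reset
Bit 6: prefix='1' (no match yet)
Bit 7: prefix='11' -> emit 'i', reset
Bit 8: prefix='1' (no match yet)
Bit 9: prefix='11' -> emit 'i', reset
Bit 10: prefix='1' (no match yet)
Bit 11: prefix='11' -> emit 'i', reset
Bit 12: prefix='1' (no match yet)
Bit 13: prefix='11' -> emit 'i', reset
Bit 14: prefix='1' (no match yet)
Bit 15: prefix='11' -> emit 'i', reset

Answer: piniiiii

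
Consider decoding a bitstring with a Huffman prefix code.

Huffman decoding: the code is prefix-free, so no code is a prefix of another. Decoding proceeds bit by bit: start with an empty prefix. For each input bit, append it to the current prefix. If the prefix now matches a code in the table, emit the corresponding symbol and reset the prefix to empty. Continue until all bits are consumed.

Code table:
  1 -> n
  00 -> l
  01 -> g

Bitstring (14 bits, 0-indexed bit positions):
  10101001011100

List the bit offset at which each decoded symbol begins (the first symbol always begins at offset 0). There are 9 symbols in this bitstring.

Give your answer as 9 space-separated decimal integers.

Bit 0: prefix='1' -> emit 'n', reset
Bit 1: prefix='0' (no match yet)
Bit 2: prefix='01' -> emit 'g', reset
Bit 3: prefix='0' (no match yet)
Bit 4: prefix='01' -> emit 'g', reset
Bit 5: prefix='0' (no match yet)
Bit 6: prefix='00' -> emit 'l', reset
Bit 7: prefix='1' -> emit 'n', reset
Bit 8: prefix='0' (no match yet)
Bit 9: prefix='01' -> emit 'g', reset
Bit 10: prefix='1' -> emit 'n', reset
Bit 11: prefix='1' -> emit 'n', reset
Bit 12: prefix='0' (no match yet)
Bit 13: prefix='00' -> emit 'l', reset

Answer: 0 1 3 5 7 8 10 11 12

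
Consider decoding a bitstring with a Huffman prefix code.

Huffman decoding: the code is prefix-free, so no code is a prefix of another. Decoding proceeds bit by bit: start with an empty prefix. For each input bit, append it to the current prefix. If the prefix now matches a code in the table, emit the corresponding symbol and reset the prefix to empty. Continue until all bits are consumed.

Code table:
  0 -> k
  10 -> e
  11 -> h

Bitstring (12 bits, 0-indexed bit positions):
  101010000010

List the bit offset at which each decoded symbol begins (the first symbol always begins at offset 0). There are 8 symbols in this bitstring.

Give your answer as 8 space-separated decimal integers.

Bit 0: prefix='1' (no match yet)
Bit 1: prefix='10' -> emit 'e', reset
Bit 2: prefix='1' (no match yet)
Bit 3: prefix='10' -> emit 'e', reset
Bit 4: prefix='1' (no match yet)
Bit 5: prefix='10' -> emit 'e', reset
Bit 6: prefix='0' -> emit 'k', reset
Bit 7: prefix='0' -> emit 'k', reset
Bit 8: prefix='0' -> emit 'k', reset
Bit 9: prefix='0' -> emit 'k', reset
Bit 10: prefix='1' (no match yet)
Bit 11: prefix='10' -> emit 'e', reset

Answer: 0 2 4 6 7 8 9 10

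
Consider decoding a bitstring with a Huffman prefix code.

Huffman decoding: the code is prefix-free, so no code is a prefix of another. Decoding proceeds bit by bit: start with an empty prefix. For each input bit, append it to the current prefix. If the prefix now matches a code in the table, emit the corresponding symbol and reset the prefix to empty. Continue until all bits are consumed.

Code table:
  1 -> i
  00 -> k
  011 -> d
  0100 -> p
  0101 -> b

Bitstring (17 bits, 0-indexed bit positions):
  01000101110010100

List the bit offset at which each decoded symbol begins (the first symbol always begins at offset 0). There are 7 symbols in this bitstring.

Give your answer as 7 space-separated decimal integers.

Bit 0: prefix='0' (no match yet)
Bit 1: prefix='01' (no match yet)
Bit 2: prefix='010' (no match yet)
Bit 3: prefix='0100' -> emit 'p', reset
Bit 4: prefix='0' (no match yet)
Bit 5: prefix='01' (no match yet)
Bit 6: prefix='010' (no match yet)
Bit 7: prefix='0101' -> emit 'b', reset
Bit 8: prefix='1' -> emit 'i', reset
Bit 9: prefix='1' -> emit 'i', reset
Bit 10: prefix='0' (no match yet)
Bit 11: prefix='00' -> emit 'k', reset
Bit 12: prefix='1' -> emit 'i', reset
Bit 13: prefix='0' (no match yet)
Bit 14: prefix='01' (no match yet)
Bit 15: prefix='010' (no match yet)
Bit 16: prefix='0100' -> emit 'p', reset

Answer: 0 4 8 9 10 12 13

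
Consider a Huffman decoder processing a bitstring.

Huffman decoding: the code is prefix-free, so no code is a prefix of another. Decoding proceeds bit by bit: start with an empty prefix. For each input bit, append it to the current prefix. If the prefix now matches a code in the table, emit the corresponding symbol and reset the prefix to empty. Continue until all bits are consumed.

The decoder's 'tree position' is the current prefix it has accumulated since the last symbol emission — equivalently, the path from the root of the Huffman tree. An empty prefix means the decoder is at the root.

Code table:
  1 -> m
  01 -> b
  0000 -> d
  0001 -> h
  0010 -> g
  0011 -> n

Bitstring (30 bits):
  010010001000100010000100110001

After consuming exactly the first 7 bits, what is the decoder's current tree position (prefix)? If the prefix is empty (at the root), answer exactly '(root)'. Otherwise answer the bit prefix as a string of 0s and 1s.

Answer: 0

Derivation:
Bit 0: prefix='0' (no match yet)
Bit 1: prefix='01' -> emit 'b', reset
Bit 2: prefix='0' (no match yet)
Bit 3: prefix='00' (no match yet)
Bit 4: prefix='001' (no match yet)
Bit 5: prefix='0010' -> emit 'g', reset
Bit 6: prefix='0' (no match yet)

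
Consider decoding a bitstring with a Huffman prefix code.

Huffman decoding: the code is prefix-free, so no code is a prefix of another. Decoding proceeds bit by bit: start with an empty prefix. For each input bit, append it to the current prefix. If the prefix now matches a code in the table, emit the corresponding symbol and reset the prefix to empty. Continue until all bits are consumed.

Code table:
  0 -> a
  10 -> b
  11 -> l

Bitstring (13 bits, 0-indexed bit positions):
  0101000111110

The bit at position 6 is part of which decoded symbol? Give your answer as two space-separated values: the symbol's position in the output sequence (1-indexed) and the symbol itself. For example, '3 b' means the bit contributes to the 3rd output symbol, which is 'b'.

Answer: 5 a

Derivation:
Bit 0: prefix='0' -> emit 'a', reset
Bit 1: prefix='1' (no match yet)
Bit 2: prefix='10' -> emit 'b', reset
Bit 3: prefix='1' (no match yet)
Bit 4: prefix='10' -> emit 'b', reset
Bit 5: prefix='0' -> emit 'a', reset
Bit 6: prefix='0' -> emit 'a', reset
Bit 7: prefix='1' (no match yet)
Bit 8: prefix='11' -> emit 'l', reset
Bit 9: prefix='1' (no match yet)
Bit 10: prefix='11' -> emit 'l', reset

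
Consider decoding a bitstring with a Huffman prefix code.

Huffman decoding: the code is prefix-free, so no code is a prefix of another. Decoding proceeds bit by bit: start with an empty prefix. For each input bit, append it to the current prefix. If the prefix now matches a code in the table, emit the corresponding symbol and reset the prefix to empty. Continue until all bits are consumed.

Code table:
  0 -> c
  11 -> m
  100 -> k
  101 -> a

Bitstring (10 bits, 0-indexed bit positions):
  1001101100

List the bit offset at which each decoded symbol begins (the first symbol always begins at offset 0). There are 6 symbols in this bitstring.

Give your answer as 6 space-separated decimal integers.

Answer: 0 3 5 6 8 9

Derivation:
Bit 0: prefix='1' (no match yet)
Bit 1: prefix='10' (no match yet)
Bit 2: prefix='100' -> emit 'k', reset
Bit 3: prefix='1' (no match yet)
Bit 4: prefix='11' -> emit 'm', reset
Bit 5: prefix='0' -> emit 'c', reset
Bit 6: prefix='1' (no match yet)
Bit 7: prefix='11' -> emit 'm', reset
Bit 8: prefix='0' -> emit 'c', reset
Bit 9: prefix='0' -> emit 'c', reset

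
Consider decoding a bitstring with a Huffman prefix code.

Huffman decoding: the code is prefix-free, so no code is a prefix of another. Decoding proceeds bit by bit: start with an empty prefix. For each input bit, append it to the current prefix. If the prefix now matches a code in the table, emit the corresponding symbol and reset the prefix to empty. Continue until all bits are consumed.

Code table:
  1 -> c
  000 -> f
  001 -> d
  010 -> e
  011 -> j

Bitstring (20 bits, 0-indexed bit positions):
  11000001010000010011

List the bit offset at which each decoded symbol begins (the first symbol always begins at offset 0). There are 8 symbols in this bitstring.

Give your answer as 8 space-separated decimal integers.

Answer: 0 1 2 5 8 11 14 17

Derivation:
Bit 0: prefix='1' -> emit 'c', reset
Bit 1: prefix='1' -> emit 'c', reset
Bit 2: prefix='0' (no match yet)
Bit 3: prefix='00' (no match yet)
Bit 4: prefix='000' -> emit 'f', reset
Bit 5: prefix='0' (no match yet)
Bit 6: prefix='00' (no match yet)
Bit 7: prefix='001' -> emit 'd', reset
Bit 8: prefix='0' (no match yet)
Bit 9: prefix='01' (no match yet)
Bit 10: prefix='010' -> emit 'e', reset
Bit 11: prefix='0' (no match yet)
Bit 12: prefix='00' (no match yet)
Bit 13: prefix='000' -> emit 'f', reset
Bit 14: prefix='0' (no match yet)
Bit 15: prefix='01' (no match yet)
Bit 16: prefix='010' -> emit 'e', reset
Bit 17: prefix='0' (no match yet)
Bit 18: prefix='01' (no match yet)
Bit 19: prefix='011' -> emit 'j', reset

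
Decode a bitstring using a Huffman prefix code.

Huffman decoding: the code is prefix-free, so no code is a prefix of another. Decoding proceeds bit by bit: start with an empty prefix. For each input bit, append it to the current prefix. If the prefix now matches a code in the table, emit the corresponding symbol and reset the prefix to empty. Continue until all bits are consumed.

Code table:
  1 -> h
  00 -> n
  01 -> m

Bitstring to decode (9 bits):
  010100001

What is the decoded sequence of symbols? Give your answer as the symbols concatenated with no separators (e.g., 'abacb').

Bit 0: prefix='0' (no match yet)
Bit 1: prefix='01' -> emit 'm', reset
Bit 2: prefix='0' (no match yet)
Bit 3: prefix='01' -> emit 'm', reset
Bit 4: prefix='0' (no match yet)
Bit 5: prefix='00' -> emit 'n', reset
Bit 6: prefix='0' (no match yet)
Bit 7: prefix='00' -> emit 'n', reset
Bit 8: prefix='1' -> emit 'h', reset

Answer: mmnnh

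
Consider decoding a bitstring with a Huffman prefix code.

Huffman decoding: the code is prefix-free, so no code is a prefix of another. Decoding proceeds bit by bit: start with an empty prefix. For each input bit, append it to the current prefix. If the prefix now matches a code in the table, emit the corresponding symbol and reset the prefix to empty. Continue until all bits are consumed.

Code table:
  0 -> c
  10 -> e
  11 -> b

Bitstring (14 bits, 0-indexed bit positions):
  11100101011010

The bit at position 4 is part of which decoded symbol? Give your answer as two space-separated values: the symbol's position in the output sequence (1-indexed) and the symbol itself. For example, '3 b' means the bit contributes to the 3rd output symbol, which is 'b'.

Bit 0: prefix='1' (no match yet)
Bit 1: prefix='11' -> emit 'b', reset
Bit 2: prefix='1' (no match yet)
Bit 3: prefix='10' -> emit 'e', reset
Bit 4: prefix='0' -> emit 'c', reset
Bit 5: prefix='1' (no match yet)
Bit 6: prefix='10' -> emit 'e', reset
Bit 7: prefix='1' (no match yet)
Bit 8: prefix='10' -> emit 'e', reset

Answer: 3 c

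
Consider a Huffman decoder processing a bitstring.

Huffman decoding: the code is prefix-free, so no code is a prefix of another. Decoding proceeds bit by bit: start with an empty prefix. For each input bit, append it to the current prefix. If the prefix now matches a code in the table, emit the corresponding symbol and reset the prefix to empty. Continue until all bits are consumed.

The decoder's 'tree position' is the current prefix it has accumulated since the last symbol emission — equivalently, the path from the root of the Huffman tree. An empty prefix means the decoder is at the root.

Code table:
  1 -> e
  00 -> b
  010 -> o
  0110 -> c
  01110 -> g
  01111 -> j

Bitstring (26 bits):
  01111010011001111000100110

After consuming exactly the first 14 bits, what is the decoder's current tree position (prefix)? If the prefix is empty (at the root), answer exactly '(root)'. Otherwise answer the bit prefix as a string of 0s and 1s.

Bit 0: prefix='0' (no match yet)
Bit 1: prefix='01' (no match yet)
Bit 2: prefix='011' (no match yet)
Bit 3: prefix='0111' (no match yet)
Bit 4: prefix='01111' -> emit 'j', reset
Bit 5: prefix='0' (no match yet)
Bit 6: prefix='01' (no match yet)
Bit 7: prefix='010' -> emit 'o', reset
Bit 8: prefix='0' (no match yet)
Bit 9: prefix='01' (no match yet)
Bit 10: prefix='011' (no match yet)
Bit 11: prefix='0110' -> emit 'c', reset
Bit 12: prefix='0' (no match yet)
Bit 13: prefix='01' (no match yet)

Answer: 01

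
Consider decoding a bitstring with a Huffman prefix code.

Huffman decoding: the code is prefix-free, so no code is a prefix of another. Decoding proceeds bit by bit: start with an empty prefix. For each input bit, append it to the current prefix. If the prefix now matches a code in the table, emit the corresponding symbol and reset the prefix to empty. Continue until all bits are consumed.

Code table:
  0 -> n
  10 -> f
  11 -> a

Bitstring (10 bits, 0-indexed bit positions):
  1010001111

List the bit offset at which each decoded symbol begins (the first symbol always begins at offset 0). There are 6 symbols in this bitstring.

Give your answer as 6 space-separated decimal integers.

Bit 0: prefix='1' (no match yet)
Bit 1: prefix='10' -> emit 'f', reset
Bit 2: prefix='1' (no match yet)
Bit 3: prefix='10' -> emit 'f', reset
Bit 4: prefix='0' -> emit 'n', reset
Bit 5: prefix='0' -> emit 'n', reset
Bit 6: prefix='1' (no match yet)
Bit 7: prefix='11' -> emit 'a', reset
Bit 8: prefix='1' (no match yet)
Bit 9: prefix='11' -> emit 'a', reset

Answer: 0 2 4 5 6 8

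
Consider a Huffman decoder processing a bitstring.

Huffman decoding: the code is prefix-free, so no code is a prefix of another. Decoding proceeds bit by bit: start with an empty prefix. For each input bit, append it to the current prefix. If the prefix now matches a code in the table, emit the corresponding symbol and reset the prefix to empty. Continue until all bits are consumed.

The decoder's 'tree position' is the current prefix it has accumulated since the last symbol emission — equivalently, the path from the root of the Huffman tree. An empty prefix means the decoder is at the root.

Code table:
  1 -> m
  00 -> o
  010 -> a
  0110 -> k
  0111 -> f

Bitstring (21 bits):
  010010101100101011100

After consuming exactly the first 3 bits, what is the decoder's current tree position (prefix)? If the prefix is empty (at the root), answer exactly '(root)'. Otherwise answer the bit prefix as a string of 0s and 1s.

Answer: (root)

Derivation:
Bit 0: prefix='0' (no match yet)
Bit 1: prefix='01' (no match yet)
Bit 2: prefix='010' -> emit 'a', reset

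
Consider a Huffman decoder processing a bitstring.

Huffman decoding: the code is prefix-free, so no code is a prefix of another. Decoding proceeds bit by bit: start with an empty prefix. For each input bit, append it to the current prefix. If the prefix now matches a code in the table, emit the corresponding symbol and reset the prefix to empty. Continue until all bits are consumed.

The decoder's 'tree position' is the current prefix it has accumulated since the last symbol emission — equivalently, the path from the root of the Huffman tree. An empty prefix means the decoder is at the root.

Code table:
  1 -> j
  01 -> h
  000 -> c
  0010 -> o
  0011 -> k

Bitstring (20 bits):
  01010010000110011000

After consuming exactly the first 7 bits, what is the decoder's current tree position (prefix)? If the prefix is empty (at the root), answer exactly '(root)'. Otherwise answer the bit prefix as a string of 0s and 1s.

Bit 0: prefix='0' (no match yet)
Bit 1: prefix='01' -> emit 'h', reset
Bit 2: prefix='0' (no match yet)
Bit 3: prefix='01' -> emit 'h', reset
Bit 4: prefix='0' (no match yet)
Bit 5: prefix='00' (no match yet)
Bit 6: prefix='001' (no match yet)

Answer: 001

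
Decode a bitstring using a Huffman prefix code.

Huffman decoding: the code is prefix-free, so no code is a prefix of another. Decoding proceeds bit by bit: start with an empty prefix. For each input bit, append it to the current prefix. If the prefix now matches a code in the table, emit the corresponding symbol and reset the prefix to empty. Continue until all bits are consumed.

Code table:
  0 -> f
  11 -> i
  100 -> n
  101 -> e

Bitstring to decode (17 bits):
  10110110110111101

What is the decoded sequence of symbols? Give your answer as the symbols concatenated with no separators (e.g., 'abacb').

Answer: eeeeie

Derivation:
Bit 0: prefix='1' (no match yet)
Bit 1: prefix='10' (no match yet)
Bit 2: prefix='101' -> emit 'e', reset
Bit 3: prefix='1' (no match yet)
Bit 4: prefix='10' (no match yet)
Bit 5: prefix='101' -> emit 'e', reset
Bit 6: prefix='1' (no match yet)
Bit 7: prefix='10' (no match yet)
Bit 8: prefix='101' -> emit 'e', reset
Bit 9: prefix='1' (no match yet)
Bit 10: prefix='10' (no match yet)
Bit 11: prefix='101' -> emit 'e', reset
Bit 12: prefix='1' (no match yet)
Bit 13: prefix='11' -> emit 'i', reset
Bit 14: prefix='1' (no match yet)
Bit 15: prefix='10' (no match yet)
Bit 16: prefix='101' -> emit 'e', reset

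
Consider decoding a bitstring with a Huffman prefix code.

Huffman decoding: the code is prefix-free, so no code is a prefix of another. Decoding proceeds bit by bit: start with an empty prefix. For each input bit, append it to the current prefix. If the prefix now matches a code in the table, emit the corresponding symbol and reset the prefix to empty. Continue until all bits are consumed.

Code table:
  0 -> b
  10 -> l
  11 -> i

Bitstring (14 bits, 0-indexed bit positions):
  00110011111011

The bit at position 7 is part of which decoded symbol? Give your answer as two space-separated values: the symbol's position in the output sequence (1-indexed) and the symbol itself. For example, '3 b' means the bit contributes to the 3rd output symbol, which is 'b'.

Bit 0: prefix='0' -> emit 'b', reset
Bit 1: prefix='0' -> emit 'b', reset
Bit 2: prefix='1' (no match yet)
Bit 3: prefix='11' -> emit 'i', reset
Bit 4: prefix='0' -> emit 'b', reset
Bit 5: prefix='0' -> emit 'b', reset
Bit 6: prefix='1' (no match yet)
Bit 7: prefix='11' -> emit 'i', reset
Bit 8: prefix='1' (no match yet)
Bit 9: prefix='11' -> emit 'i', reset
Bit 10: prefix='1' (no match yet)
Bit 11: prefix='10' -> emit 'l', reset

Answer: 6 i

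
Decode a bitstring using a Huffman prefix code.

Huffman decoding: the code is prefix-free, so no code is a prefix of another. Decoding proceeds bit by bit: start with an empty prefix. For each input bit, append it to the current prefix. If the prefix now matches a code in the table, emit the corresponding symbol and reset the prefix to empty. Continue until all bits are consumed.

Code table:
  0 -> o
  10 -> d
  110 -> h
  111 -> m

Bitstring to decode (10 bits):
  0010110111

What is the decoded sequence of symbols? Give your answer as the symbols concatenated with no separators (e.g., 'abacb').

Answer: oodhm

Derivation:
Bit 0: prefix='0' -> emit 'o', reset
Bit 1: prefix='0' -> emit 'o', reset
Bit 2: prefix='1' (no match yet)
Bit 3: prefix='10' -> emit 'd', reset
Bit 4: prefix='1' (no match yet)
Bit 5: prefix='11' (no match yet)
Bit 6: prefix='110' -> emit 'h', reset
Bit 7: prefix='1' (no match yet)
Bit 8: prefix='11' (no match yet)
Bit 9: prefix='111' -> emit 'm', reset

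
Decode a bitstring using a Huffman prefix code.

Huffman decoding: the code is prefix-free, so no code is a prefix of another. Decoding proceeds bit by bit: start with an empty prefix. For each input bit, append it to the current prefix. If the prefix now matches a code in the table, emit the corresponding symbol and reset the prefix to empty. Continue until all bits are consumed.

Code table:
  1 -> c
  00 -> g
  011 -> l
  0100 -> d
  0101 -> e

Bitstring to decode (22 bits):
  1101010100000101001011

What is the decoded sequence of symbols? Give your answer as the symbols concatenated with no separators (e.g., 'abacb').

Bit 0: prefix='1' -> emit 'c', reset
Bit 1: prefix='1' -> emit 'c', reset
Bit 2: prefix='0' (no match yet)
Bit 3: prefix='01' (no match yet)
Bit 4: prefix='010' (no match yet)
Bit 5: prefix='0101' -> emit 'e', reset
Bit 6: prefix='0' (no match yet)
Bit 7: prefix='01' (no match yet)
Bit 8: prefix='010' (no match yet)
Bit 9: prefix='0100' -> emit 'd', reset
Bit 10: prefix='0' (no match yet)
Bit 11: prefix='00' -> emit 'g', reset
Bit 12: prefix='0' (no match yet)
Bit 13: prefix='01' (no match yet)
Bit 14: prefix='010' (no match yet)
Bit 15: prefix='0101' -> emit 'e', reset
Bit 16: prefix='0' (no match yet)
Bit 17: prefix='00' -> emit 'g', reset
Bit 18: prefix='1' -> emit 'c', reset
Bit 19: prefix='0' (no match yet)
Bit 20: prefix='01' (no match yet)
Bit 21: prefix='011' -> emit 'l', reset

Answer: ccedgegcl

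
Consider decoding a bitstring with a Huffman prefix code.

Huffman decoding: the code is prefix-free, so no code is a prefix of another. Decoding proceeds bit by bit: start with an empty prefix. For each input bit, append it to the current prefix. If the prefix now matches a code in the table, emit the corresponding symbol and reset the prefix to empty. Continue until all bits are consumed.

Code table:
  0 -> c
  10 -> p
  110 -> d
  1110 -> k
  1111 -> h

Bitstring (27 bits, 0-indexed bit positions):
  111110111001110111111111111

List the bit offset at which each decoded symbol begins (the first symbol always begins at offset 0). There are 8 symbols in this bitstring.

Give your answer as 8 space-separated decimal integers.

Bit 0: prefix='1' (no match yet)
Bit 1: prefix='11' (no match yet)
Bit 2: prefix='111' (no match yet)
Bit 3: prefix='1111' -> emit 'h', reset
Bit 4: prefix='1' (no match yet)
Bit 5: prefix='10' -> emit 'p', reset
Bit 6: prefix='1' (no match yet)
Bit 7: prefix='11' (no match yet)
Bit 8: prefix='111' (no match yet)
Bit 9: prefix='1110' -> emit 'k', reset
Bit 10: prefix='0' -> emit 'c', reset
Bit 11: prefix='1' (no match yet)
Bit 12: prefix='11' (no match yet)
Bit 13: prefix='111' (no match yet)
Bit 14: prefix='1110' -> emit 'k', reset
Bit 15: prefix='1' (no match yet)
Bit 16: prefix='11' (no match yet)
Bit 17: prefix='111' (no match yet)
Bit 18: prefix='1111' -> emit 'h', reset
Bit 19: prefix='1' (no match yet)
Bit 20: prefix='11' (no match yet)
Bit 21: prefix='111' (no match yet)
Bit 22: prefix='1111' -> emit 'h', reset
Bit 23: prefix='1' (no match yet)
Bit 24: prefix='11' (no match yet)
Bit 25: prefix='111' (no match yet)
Bit 26: prefix='1111' -> emit 'h', reset

Answer: 0 4 6 10 11 15 19 23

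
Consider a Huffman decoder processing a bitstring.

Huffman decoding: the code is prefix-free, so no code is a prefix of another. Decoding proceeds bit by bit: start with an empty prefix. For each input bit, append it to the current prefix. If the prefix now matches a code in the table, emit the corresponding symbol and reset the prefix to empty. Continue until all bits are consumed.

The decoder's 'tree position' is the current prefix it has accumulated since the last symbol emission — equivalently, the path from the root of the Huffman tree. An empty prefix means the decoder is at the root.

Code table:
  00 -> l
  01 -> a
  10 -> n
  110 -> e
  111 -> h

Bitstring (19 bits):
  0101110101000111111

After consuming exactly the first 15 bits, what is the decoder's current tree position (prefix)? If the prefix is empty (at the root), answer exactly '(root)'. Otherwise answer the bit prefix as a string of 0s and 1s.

Answer: 11

Derivation:
Bit 0: prefix='0' (no match yet)
Bit 1: prefix='01' -> emit 'a', reset
Bit 2: prefix='0' (no match yet)
Bit 3: prefix='01' -> emit 'a', reset
Bit 4: prefix='1' (no match yet)
Bit 5: prefix='11' (no match yet)
Bit 6: prefix='110' -> emit 'e', reset
Bit 7: prefix='1' (no match yet)
Bit 8: prefix='10' -> emit 'n', reset
Bit 9: prefix='1' (no match yet)
Bit 10: prefix='10' -> emit 'n', reset
Bit 11: prefix='0' (no match yet)
Bit 12: prefix='00' -> emit 'l', reset
Bit 13: prefix='1' (no match yet)
Bit 14: prefix='11' (no match yet)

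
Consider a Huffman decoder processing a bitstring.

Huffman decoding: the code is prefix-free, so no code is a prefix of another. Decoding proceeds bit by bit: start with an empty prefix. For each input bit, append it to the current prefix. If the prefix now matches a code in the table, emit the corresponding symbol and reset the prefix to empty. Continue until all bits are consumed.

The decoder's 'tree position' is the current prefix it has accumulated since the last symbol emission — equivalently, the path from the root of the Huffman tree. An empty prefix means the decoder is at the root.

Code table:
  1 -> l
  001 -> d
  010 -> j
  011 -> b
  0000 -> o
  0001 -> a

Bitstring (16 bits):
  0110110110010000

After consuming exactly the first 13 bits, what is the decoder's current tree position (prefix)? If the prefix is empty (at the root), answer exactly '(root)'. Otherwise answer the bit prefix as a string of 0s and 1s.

Bit 0: prefix='0' (no match yet)
Bit 1: prefix='01' (no match yet)
Bit 2: prefix='011' -> emit 'b', reset
Bit 3: prefix='0' (no match yet)
Bit 4: prefix='01' (no match yet)
Bit 5: prefix='011' -> emit 'b', reset
Bit 6: prefix='0' (no match yet)
Bit 7: prefix='01' (no match yet)
Bit 8: prefix='011' -> emit 'b', reset
Bit 9: prefix='0' (no match yet)
Bit 10: prefix='00' (no match yet)
Bit 11: prefix='001' -> emit 'd', reset
Bit 12: prefix='0' (no match yet)

Answer: 0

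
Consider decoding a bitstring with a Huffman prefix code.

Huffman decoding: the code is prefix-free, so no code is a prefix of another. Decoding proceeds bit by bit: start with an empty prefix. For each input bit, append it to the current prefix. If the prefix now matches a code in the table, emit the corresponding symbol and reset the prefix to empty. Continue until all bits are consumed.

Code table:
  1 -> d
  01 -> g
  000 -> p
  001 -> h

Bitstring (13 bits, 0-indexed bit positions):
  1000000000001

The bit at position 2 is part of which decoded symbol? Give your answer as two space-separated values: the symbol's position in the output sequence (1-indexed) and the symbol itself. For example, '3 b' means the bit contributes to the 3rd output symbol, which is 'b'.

Bit 0: prefix='1' -> emit 'd', reset
Bit 1: prefix='0' (no match yet)
Bit 2: prefix='00' (no match yet)
Bit 3: prefix='000' -> emit 'p', reset
Bit 4: prefix='0' (no match yet)
Bit 5: prefix='00' (no match yet)
Bit 6: prefix='000' -> emit 'p', reset

Answer: 2 p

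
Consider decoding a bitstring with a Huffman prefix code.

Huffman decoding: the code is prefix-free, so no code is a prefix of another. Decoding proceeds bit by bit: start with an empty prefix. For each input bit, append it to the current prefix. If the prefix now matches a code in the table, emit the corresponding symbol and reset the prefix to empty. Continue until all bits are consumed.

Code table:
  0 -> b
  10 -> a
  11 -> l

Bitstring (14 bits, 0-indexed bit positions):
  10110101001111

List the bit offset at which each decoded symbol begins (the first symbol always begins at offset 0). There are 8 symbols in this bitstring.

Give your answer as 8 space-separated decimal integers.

Bit 0: prefix='1' (no match yet)
Bit 1: prefix='10' -> emit 'a', reset
Bit 2: prefix='1' (no match yet)
Bit 3: prefix='11' -> emit 'l', reset
Bit 4: prefix='0' -> emit 'b', reset
Bit 5: prefix='1' (no match yet)
Bit 6: prefix='10' -> emit 'a', reset
Bit 7: prefix='1' (no match yet)
Bit 8: prefix='10' -> emit 'a', reset
Bit 9: prefix='0' -> emit 'b', reset
Bit 10: prefix='1' (no match yet)
Bit 11: prefix='11' -> emit 'l', reset
Bit 12: prefix='1' (no match yet)
Bit 13: prefix='11' -> emit 'l', reset

Answer: 0 2 4 5 7 9 10 12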